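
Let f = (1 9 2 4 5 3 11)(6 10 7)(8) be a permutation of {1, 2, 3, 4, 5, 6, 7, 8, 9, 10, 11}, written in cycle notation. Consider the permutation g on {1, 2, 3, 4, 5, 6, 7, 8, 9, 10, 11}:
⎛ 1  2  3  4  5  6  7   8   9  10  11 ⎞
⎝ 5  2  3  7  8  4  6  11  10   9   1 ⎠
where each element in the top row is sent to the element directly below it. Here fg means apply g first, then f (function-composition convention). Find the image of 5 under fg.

First apply g: g(5) = 8, then f(8) = 8. Thus (fg)(5) = 8.

8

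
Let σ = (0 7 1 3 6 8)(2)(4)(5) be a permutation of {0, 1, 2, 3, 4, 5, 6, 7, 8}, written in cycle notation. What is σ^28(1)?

1 lies in the 6-cycle (0 7 1 3 6 8).
Powers repeat with period 6 on this cycle, and 28 mod 6 = 4, so σ^28(1) = σ^4(1).
Advancing 4 steps from 1: 1 → 3 → 6 → 8 → 0.

0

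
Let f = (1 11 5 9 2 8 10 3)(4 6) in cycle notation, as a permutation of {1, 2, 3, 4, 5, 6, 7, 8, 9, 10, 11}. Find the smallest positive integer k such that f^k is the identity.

8

The disjoint cycles have lengths 8, 2, 1.
Since disjoint cycles commute, ord(f) = lcm(8, 2) = 8.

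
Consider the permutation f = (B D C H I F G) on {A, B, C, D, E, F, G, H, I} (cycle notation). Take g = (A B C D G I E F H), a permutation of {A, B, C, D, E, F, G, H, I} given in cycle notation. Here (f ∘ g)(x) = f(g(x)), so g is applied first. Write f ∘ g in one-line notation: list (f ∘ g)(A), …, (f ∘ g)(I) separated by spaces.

For each element, apply g then f: A → B → D; B → C → H; C → D → C; D → G → B; E → F → G; F → H → I; G → I → F; H → A → A; I → E → E.
Collecting the images, f ∘ g = [D H C B G I F A E].

D H C B G I F A E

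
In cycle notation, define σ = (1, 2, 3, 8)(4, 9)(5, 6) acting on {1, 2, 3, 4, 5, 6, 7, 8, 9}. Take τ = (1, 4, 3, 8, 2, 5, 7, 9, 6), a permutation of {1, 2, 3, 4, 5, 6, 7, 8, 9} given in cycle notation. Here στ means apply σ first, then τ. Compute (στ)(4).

First apply σ: σ(4) = 9, then τ(9) = 6. Thus (στ)(4) = 6.

6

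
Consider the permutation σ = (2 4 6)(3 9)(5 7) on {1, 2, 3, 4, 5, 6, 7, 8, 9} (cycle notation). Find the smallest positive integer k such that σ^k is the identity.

6

The disjoint cycles have lengths 3, 2, 2, 1, 1.
The order of σ is the least common multiple of its cycle lengths: lcm(3, 2, 2) = 6.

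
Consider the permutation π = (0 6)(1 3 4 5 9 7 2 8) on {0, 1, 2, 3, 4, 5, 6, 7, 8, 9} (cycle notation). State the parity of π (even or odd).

even

The cycle lengths are 8, 2.
A cycle of length ℓ contributes ℓ−1 transpositions, so π is a product of 7 + 1 = 8 transpositions — even.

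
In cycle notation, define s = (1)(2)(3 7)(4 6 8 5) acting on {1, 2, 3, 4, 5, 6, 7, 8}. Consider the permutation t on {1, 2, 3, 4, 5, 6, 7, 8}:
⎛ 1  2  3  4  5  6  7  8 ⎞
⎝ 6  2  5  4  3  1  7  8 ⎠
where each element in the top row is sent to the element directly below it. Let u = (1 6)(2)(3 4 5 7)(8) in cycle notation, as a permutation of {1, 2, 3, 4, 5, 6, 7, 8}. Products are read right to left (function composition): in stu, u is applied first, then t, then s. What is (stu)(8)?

5

(stu)(8) = s(t(u(8))). u(8) = 8, then t(8) = 8, then s(8) = 5, so the result is 5.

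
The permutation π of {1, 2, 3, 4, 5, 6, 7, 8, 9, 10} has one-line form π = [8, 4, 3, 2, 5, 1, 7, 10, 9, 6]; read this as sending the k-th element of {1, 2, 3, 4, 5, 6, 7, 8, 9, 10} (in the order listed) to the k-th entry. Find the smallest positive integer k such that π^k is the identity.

4

Decomposing into disjoint cycles gives cycle lengths 4, 2, 1, 1, 1, 1.
The order is lcm(4, 2) = 4.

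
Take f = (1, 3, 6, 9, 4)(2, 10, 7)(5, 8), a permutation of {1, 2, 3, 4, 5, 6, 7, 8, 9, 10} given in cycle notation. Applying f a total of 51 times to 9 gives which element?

9 lies in the 5-cycle (1, 3, 6, 9, 4).
On a 5-cycle, f^5 is the identity, so f^51 = f^1 there (51 ≡ 1 mod 5).
Advancing 1 step from 9: 9 → 4.

4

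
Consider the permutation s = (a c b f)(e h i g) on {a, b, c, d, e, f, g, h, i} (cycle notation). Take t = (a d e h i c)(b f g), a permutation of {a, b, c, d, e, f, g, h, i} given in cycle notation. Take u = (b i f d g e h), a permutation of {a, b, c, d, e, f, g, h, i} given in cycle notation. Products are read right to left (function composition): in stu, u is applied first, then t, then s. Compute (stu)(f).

h

Chase f: u(f) = d; t(d) = e; s(e) = h. Hence (stu)(f) = h.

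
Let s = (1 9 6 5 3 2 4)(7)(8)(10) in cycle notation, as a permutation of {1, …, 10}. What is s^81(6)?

6 lies in the 7-cycle (1 9 6 5 3 2 4).
On a 7-cycle, s^7 is the identity, so s^81 = s^4 there (81 ≡ 4 mod 7).
Stepping 4 places around the cycle: 6 → 5 → 3 → 2 → 4.

4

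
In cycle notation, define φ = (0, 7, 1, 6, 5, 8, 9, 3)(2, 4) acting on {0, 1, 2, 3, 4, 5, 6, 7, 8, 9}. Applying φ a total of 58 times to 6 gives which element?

6 lies in the 8-cycle (0, 7, 1, 6, 5, 8, 9, 3).
On an 8-cycle, φ^8 is the identity, so φ^58 = φ^2 there (58 ≡ 2 mod 8).
Stepping 2 places around the cycle: 6 → 5 → 8.

8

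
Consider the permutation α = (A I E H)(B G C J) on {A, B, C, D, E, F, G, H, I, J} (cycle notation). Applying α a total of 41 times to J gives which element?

J lies in the 4-cycle (B G C J).
Since the cycle has length 4, α^41 acts on it the same as α^1 (41 mod 4 = 1).
Stepping 1 place around the cycle: J → B.

B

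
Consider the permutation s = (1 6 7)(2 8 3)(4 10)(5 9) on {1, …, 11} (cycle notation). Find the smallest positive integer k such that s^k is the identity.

6

The cycle type of s is (3, 3, 2, 2, 1).
The order of s is the least common multiple of its cycle lengths: lcm(3, 3, 2, 2) = 6.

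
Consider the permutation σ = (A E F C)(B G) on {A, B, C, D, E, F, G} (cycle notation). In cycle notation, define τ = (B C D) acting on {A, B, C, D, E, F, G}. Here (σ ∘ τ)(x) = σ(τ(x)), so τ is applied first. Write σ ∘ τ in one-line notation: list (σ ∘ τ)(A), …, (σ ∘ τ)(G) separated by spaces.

For each element, apply τ then σ: A → A → E; B → C → A; C → D → D; D → B → G; E → E → F; F → F → C; G → G → B.
Collecting the images, σ ∘ τ = [E A D G F C B].

E A D G F C B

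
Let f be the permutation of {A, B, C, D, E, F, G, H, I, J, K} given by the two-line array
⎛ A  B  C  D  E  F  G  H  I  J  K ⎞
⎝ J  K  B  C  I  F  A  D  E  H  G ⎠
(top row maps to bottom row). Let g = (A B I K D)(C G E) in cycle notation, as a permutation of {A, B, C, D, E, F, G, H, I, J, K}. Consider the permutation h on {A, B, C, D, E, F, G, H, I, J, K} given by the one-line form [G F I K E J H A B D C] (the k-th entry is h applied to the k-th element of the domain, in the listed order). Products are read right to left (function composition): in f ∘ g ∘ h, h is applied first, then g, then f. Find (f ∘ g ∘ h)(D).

(f ∘ g ∘ h)(D) = f(g(h(D))). h(D) = K, then g(K) = D, then f(D) = C, so the result is C.

C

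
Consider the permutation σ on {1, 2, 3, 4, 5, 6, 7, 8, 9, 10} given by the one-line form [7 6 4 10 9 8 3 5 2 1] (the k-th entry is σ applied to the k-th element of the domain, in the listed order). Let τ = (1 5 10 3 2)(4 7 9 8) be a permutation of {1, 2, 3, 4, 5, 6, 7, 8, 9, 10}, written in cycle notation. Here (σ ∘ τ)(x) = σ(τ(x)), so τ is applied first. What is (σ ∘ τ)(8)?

First apply τ: τ(8) = 4, then σ(4) = 10. Thus (σ ∘ τ)(8) = 10.

10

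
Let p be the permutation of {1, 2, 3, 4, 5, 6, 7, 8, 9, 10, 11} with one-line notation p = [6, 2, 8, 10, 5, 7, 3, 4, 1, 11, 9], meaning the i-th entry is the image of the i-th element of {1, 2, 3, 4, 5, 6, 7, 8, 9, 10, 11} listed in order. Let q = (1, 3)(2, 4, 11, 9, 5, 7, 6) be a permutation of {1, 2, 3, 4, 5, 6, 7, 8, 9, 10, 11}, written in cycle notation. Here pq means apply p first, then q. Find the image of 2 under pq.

4

(pq)(2) = q(p(2)). p(2) = 2, then q(2) = 4. So (pq)(2) = 4.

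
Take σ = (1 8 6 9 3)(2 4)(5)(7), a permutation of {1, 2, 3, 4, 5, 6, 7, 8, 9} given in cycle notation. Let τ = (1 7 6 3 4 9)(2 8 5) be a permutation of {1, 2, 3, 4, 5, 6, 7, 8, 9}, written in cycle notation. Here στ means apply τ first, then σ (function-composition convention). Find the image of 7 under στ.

τ(7) = 6, then σ(6) = 9; composing gives (στ)(7) = 9.

9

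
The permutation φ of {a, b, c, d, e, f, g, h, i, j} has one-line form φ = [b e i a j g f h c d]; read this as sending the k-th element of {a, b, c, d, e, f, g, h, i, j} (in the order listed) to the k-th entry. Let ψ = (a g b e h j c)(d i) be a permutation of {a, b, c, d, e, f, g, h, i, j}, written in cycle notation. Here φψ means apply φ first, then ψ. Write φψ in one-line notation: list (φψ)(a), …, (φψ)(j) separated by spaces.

(φψ)(x) = ψ(φ(x)). Computing each image: ψ(φ(a)) = ψ(b) = e, ψ(φ(b)) = ψ(e) = h, ψ(φ(c)) = ψ(i) = d, ψ(φ(d)) = ψ(a) = g, ψ(φ(e)) = ψ(j) = c, ψ(φ(f)) = ψ(g) = b, ψ(φ(g)) = ψ(f) = f, ψ(φ(h)) = ψ(h) = j, ψ(φ(i)) = ψ(c) = a, ψ(φ(j)) = ψ(d) = i.
Hence φψ = [e h d g c b f j a i].

e h d g c b f j a i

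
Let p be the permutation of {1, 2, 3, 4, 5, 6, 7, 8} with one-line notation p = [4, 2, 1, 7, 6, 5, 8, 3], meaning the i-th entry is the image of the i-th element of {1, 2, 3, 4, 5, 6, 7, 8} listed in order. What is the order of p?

10

The disjoint-cycle form of p has cycle lengths 5, 2, 1.
Since disjoint cycles commute, ord(p) = lcm(5, 2) = 10.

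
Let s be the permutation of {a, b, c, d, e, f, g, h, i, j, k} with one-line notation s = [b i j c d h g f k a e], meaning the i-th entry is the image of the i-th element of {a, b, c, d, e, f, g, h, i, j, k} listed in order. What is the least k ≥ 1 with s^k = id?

Writing s as disjoint cycles, the cycle lengths are 8, 2, 1.
The order of s is the least common multiple of its cycle lengths: lcm(8, 2) = 8.

8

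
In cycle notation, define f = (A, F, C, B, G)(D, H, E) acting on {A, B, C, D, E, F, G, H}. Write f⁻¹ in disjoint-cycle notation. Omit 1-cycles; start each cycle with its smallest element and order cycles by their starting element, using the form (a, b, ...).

(A, G, B, C, F)(D, E, H)

Inverting a permutation written in cycle notation just reverses the order within every cycle.
After reversing and putting each cycle's least element first, f⁻¹ = (A, G, B, C, F)(D, E, H).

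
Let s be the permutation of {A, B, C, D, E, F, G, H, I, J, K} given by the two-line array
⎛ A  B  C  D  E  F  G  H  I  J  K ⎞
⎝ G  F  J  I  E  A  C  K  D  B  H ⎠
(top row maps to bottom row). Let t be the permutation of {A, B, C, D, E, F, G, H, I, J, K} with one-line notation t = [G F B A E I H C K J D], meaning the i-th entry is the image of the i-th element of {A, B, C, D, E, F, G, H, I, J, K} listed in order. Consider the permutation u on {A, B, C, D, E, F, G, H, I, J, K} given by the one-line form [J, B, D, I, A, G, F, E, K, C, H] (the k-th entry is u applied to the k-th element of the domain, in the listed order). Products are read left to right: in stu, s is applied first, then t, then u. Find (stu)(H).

Chase H: s(H) = K; t(K) = D; u(D) = I. Hence (stu)(H) = I.

I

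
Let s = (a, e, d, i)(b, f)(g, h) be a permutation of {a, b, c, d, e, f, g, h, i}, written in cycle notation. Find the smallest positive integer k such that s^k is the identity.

The cycle type of s is (4, 2, 2, 1).
The order is lcm(4, 2, 2) = 4.

4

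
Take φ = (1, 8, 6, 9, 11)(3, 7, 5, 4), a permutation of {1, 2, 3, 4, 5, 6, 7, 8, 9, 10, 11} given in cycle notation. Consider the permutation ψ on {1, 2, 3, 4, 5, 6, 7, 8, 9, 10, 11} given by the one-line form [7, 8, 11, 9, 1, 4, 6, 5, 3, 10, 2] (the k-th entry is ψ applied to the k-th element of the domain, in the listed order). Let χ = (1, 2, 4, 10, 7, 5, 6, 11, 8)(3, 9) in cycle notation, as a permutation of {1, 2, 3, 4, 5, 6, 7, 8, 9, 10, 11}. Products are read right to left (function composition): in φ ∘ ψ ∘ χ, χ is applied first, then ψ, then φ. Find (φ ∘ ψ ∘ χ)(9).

(φ ∘ ψ ∘ χ)(9) = φ(ψ(χ(9))). χ(9) = 3, then ψ(3) = 11, then φ(11) = 1, so the result is 1.

1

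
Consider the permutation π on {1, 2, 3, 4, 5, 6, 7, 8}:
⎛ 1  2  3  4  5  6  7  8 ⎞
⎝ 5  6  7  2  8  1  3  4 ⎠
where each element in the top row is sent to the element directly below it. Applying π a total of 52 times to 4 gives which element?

Tracing 4 → 2 → … returns to 4 after 6 steps, so 4 lies in a 6-cycle (1 5 8 4 2 6).
Since the cycle has length 6, π^52 acts on it the same as π^4 (52 mod 6 = 4).
Advancing 4 steps from 4: 4 → 2 → 6 → 1 → 5.

5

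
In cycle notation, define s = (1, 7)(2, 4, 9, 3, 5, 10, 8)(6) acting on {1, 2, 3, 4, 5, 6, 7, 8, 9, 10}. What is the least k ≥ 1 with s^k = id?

The disjoint cycles have lengths 7, 2, 1.
The order is lcm(7, 2) = 14.

14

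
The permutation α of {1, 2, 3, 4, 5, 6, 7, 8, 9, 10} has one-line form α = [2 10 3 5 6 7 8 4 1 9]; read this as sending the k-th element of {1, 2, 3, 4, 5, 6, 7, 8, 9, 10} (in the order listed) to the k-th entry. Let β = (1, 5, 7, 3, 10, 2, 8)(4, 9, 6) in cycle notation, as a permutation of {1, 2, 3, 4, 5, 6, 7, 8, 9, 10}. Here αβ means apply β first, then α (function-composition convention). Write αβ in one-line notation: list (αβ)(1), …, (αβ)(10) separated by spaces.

(αβ)(x) = α(β(x)). Computing each image: α(β(1)) = α(5) = 6, α(β(2)) = α(8) = 4, α(β(3)) = α(10) = 9, α(β(4)) = α(9) = 1, α(β(5)) = α(7) = 8, α(β(6)) = α(4) = 5, α(β(7)) = α(3) = 3, α(β(8)) = α(1) = 2, α(β(9)) = α(6) = 7, α(β(10)) = α(2) = 10.
Hence αβ = [6 4 9 1 8 5 3 2 7 10].

6 4 9 1 8 5 3 2 7 10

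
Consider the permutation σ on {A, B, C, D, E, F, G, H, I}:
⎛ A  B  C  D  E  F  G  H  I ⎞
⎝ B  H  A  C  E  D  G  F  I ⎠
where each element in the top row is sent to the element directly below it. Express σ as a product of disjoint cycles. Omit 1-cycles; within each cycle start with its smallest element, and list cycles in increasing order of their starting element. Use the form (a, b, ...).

From A: A → B → H → F → D → C → A, closing the cycle (A, B, H, F, D, C).
Continuing from each remaining unvisited element yields (A, B, H, F, D, C).

(A, B, H, F, D, C)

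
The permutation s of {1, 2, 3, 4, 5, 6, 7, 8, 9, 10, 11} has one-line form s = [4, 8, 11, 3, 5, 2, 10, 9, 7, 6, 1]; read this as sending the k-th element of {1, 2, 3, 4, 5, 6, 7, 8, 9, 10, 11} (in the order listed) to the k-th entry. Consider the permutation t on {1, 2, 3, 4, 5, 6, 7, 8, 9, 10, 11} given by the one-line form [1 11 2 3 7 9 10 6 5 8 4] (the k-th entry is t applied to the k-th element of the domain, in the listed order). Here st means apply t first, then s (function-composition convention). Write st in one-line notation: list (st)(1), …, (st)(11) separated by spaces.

4 1 8 11 10 7 6 2 5 9 3

(st)(x) = s(t(x)). Computing each image: s(t(1)) = s(1) = 4, s(t(2)) = s(11) = 1, s(t(3)) = s(2) = 8, s(t(4)) = s(3) = 11, s(t(5)) = s(7) = 10, s(t(6)) = s(9) = 7, s(t(7)) = s(10) = 6, s(t(8)) = s(6) = 2, s(t(9)) = s(5) = 5, s(t(10)) = s(8) = 9, s(t(11)) = s(4) = 3.
Hence st = [4 1 8 11 10 7 6 2 5 9 3].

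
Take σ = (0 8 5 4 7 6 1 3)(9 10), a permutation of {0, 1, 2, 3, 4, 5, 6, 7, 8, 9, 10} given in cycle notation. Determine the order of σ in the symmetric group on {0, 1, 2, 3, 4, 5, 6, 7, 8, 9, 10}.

8

The cycle type of σ is (8, 2, 1).
The order of σ is the least common multiple of its cycle lengths: lcm(8, 2) = 8.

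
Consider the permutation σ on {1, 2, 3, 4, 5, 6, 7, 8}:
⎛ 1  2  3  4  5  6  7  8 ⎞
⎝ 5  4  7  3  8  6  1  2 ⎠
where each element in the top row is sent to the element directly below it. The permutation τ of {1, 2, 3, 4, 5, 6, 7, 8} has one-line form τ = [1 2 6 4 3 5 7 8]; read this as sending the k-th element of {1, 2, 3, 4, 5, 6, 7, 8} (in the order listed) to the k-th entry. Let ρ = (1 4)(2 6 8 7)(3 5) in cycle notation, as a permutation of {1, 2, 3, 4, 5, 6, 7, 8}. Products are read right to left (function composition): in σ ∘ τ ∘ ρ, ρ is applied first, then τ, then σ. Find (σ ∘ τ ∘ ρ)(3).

7

Apply the permutations in order: ρ(3) = 5, then τ(5) = 3, then σ(3) = 7. So (σ ∘ τ ∘ ρ)(3) = 7.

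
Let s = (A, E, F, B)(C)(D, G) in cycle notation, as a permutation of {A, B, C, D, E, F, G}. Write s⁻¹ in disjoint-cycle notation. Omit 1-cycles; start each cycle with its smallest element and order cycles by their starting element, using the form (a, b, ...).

(A, B, F, E)(D, G)

Inverting a permutation written in cycle notation just reverses the order within every cycle.
After reversing and putting each cycle's least element first, s⁻¹ = (A, B, F, E)(D, G).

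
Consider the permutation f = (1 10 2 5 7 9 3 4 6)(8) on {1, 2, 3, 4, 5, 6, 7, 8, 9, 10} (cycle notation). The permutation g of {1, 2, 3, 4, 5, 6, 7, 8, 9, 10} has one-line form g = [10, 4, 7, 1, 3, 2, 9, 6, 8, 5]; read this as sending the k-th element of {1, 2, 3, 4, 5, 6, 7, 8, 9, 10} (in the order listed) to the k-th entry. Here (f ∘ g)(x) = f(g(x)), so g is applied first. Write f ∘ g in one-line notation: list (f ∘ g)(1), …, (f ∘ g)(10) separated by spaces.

2 6 9 10 4 5 3 1 8 7

For each element, apply g then f: 1 → 10 → 2; 2 → 4 → 6; 3 → 7 → 9; 4 → 1 → 10; 5 → 3 → 4; 6 → 2 → 5; 7 → 9 → 3; 8 → 6 → 1; 9 → 8 → 8; 10 → 5 → 7.
Collecting the images, f ∘ g = [2 6 9 10 4 5 3 1 8 7].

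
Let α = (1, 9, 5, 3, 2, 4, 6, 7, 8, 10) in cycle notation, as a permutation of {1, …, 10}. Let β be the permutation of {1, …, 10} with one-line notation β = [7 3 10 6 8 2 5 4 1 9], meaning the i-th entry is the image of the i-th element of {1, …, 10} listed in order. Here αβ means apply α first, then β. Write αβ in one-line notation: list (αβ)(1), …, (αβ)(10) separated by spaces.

1 6 3 2 10 5 4 9 8 7

(αβ)(x) = β(α(x)). Computing each image: β(α(1)) = β(9) = 1, β(α(2)) = β(4) = 6, β(α(3)) = β(2) = 3, β(α(4)) = β(6) = 2, β(α(5)) = β(3) = 10, β(α(6)) = β(7) = 5, β(α(7)) = β(8) = 4, β(α(8)) = β(10) = 9, β(α(9)) = β(5) = 8, β(α(10)) = β(1) = 7.
Hence αβ = [1 6 3 2 10 5 4 9 8 7].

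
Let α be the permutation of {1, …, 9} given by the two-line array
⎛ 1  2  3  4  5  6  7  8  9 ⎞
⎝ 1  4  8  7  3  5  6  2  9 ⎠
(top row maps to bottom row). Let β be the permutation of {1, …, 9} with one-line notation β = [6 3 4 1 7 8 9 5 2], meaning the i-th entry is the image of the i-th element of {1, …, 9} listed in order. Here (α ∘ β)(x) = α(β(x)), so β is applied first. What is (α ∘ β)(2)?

8

First apply β: β(2) = 3, then α(3) = 8. Thus (α ∘ β)(2) = 8.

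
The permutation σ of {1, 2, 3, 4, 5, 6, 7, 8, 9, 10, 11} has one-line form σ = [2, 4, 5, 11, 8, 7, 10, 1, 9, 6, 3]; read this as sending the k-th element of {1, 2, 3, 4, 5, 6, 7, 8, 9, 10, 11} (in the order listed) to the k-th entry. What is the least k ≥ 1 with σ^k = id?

21

The disjoint-cycle form of σ has cycle lengths 7, 3, 1.
The order is lcm(7, 3) = 21.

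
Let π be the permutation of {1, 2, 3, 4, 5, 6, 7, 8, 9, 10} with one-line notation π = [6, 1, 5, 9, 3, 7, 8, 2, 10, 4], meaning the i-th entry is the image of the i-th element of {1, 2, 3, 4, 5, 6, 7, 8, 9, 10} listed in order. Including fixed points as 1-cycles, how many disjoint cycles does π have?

The cycle decomposition is (1 6 7 8 2)(3 5)(4 9 10), which has 3 cycles (counting 1-cycles).

3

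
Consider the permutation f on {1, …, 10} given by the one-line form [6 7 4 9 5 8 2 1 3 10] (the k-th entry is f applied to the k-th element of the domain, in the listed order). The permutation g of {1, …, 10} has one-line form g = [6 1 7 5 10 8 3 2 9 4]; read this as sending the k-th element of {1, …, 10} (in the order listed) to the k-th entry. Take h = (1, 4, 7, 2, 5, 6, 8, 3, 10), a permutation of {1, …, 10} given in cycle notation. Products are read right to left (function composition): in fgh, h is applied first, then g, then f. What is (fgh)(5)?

1

Chase 5: h(5) = 6; g(6) = 8; f(8) = 1. Hence (fgh)(5) = 1.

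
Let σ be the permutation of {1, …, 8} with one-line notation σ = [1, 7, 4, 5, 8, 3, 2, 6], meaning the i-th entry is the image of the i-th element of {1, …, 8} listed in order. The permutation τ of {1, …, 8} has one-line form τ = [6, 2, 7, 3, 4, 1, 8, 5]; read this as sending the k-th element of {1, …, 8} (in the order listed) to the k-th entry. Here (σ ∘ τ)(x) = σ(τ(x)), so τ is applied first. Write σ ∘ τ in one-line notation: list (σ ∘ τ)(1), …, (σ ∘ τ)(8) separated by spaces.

3 7 2 4 5 1 6 8

(σ ∘ τ)(x) = σ(τ(x)). Computing each image: σ(τ(1)) = σ(6) = 3, σ(τ(2)) = σ(2) = 7, σ(τ(3)) = σ(7) = 2, σ(τ(4)) = σ(3) = 4, σ(τ(5)) = σ(4) = 5, σ(τ(6)) = σ(1) = 1, σ(τ(7)) = σ(8) = 6, σ(τ(8)) = σ(5) = 8.
Hence σ ∘ τ = [3 7 2 4 5 1 6 8].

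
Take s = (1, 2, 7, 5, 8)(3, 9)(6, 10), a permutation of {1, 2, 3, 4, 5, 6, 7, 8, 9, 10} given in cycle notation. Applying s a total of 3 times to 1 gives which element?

5

1 lies in the 5-cycle (1, 2, 7, 5, 8).
Stepping 3 places around the cycle: 1 → 2 → 7 → 5.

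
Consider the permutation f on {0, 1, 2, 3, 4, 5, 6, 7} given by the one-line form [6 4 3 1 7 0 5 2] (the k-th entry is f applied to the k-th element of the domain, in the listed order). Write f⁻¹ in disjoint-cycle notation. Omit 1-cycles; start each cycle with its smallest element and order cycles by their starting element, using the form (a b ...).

The cycle decomposition of f is (0 6 5)(1 4 7 2 3).
The inverse reverses every cycle; in canonical form, f⁻¹ = (0 5 6)(1 3 2 7 4).

(0 5 6)(1 3 2 7 4)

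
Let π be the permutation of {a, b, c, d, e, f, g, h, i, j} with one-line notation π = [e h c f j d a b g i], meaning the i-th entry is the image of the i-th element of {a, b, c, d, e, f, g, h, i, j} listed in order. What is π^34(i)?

j

Tracing i → g → … returns to i after 5 steps, so i lies in a 5-cycle (a, e, j, i, g).
Powers repeat with period 5 on this cycle, and 34 mod 5 = 4, so π^34(i) = π^4(i).
Advancing 4 steps from i: i → g → a → e → j.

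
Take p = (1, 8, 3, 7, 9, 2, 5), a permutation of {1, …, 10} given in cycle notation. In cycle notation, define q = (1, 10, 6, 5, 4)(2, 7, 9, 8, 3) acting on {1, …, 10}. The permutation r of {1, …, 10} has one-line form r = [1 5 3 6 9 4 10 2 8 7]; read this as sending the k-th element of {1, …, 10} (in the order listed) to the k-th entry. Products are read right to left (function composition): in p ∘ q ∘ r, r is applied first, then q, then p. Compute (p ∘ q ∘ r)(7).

6

Apply the permutations in order: r(7) = 10, then q(10) = 6, then p(6) = 6. So (p ∘ q ∘ r)(7) = 6.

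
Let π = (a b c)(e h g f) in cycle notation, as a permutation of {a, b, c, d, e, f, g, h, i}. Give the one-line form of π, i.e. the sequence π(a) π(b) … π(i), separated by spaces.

b c a d h e f g i

Each element maps to the next entry in its cycle (wrapping to the front): a↦b, b↦c, c↦a, d↦d, e↦h, f↦e, g↦f, h↦g, i↦i.
Listing these in domain order gives b c a d h e f g i.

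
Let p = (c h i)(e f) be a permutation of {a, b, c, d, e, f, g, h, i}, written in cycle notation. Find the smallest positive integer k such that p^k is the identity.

6

The cycle type of p is (3, 2, 1, 1, 1, 1).
The order is lcm(3, 2) = 6.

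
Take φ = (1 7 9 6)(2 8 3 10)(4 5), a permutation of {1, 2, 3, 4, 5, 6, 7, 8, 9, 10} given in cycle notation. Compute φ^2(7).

7 lies in the 4-cycle (1 7 9 6).
Stepping 2 places around the cycle: 7 → 9 → 6.

6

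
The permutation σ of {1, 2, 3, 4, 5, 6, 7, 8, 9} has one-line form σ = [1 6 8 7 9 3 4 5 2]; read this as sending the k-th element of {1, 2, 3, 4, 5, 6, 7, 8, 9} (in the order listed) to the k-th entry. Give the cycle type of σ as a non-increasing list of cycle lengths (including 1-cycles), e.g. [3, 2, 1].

[6, 2, 1]

The disjoint cycles are (1)(2 6 3 8 5 9)(4 7), with lengths 6, 2, 1 in non-increasing order.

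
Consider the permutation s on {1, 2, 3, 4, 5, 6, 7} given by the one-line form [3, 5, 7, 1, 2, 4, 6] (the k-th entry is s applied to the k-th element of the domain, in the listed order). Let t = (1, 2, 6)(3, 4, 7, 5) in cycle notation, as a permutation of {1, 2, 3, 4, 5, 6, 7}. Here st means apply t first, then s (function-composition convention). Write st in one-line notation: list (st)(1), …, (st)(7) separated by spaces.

Chase each element through t then s: 1 → 2 → 5; 2 → 6 → 4; 3 → 4 → 1; 4 → 7 → 6; 5 → 3 → 7; 6 → 1 → 3; 7 → 5 → 2.
Collecting the images, st = [5 4 1 6 7 3 2].

5 4 1 6 7 3 2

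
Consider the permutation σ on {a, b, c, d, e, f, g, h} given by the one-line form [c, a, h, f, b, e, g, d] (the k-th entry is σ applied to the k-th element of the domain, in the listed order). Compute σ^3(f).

a

Tracing f → e → … returns to f after 7 steps, so f lies in a 7-cycle (a, c, h, d, f, e, b).
Advancing 3 steps from f: f → e → b → a.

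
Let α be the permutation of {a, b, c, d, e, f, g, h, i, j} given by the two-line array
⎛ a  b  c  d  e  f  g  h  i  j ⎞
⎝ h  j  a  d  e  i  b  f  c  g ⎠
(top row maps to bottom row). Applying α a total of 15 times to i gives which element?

i

Tracing i → c → … returns to i after 5 steps, so i lies in a 5-cycle (a, h, f, i, c).
Since the cycle has length 5, α^15 acts on it the same as α^0 (15 mod 5 = 0).
So α^15(i) = i.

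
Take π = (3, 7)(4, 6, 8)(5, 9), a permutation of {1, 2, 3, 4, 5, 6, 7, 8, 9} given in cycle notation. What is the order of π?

The disjoint cycles have lengths 3, 2, 2, 1, 1.
The order of π is the least common multiple of its cycle lengths: lcm(3, 2, 2) = 6.

6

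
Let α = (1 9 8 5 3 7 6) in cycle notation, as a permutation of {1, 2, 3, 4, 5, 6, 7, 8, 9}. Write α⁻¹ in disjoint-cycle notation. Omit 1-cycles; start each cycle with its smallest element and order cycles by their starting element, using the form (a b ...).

Inverting a permutation written in cycle notation just reverses the order within every cycle.
Reversing each cycle of α and rotating so the smallest element leads gives (1 6 7 3 5 8 9).

(1 6 7 3 5 8 9)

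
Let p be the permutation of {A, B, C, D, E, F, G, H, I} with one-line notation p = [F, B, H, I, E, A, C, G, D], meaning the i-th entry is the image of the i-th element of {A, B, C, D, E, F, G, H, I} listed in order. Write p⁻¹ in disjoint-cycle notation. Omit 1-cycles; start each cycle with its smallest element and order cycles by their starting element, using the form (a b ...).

The cycle decomposition of p is (A F)(C H G)(D I).
The inverse reverses every cycle; in canonical form, p⁻¹ = (A F)(C G H)(D I).

(A F)(C G H)(D I)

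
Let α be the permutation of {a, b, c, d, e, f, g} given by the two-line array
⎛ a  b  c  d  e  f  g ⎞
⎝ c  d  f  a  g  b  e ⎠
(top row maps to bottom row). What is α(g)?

e

The entry below g in the array is e, so α(g) = e.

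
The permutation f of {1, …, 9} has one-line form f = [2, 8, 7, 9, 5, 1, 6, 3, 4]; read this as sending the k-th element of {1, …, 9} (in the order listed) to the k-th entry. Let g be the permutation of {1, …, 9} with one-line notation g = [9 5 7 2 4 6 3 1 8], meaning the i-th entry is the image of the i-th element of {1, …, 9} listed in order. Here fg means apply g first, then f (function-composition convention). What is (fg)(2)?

5

(fg)(2) = f(g(2)). g(2) = 5, then f(5) = 5. So (fg)(2) = 5.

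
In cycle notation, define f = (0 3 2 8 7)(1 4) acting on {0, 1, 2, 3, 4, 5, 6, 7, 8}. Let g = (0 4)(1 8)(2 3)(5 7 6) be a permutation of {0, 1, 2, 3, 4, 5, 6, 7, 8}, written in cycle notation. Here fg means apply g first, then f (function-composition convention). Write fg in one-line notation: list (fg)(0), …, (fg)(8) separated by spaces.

1 7 2 8 3 0 5 6 4

For each element, apply g then f: 0 → 4 → 1; 1 → 8 → 7; 2 → 3 → 2; 3 → 2 → 8; 4 → 0 → 3; 5 → 7 → 0; 6 → 5 → 5; 7 → 6 → 6; 8 → 1 → 4.
Collecting the images, fg = [1 7 2 8 3 0 5 6 4].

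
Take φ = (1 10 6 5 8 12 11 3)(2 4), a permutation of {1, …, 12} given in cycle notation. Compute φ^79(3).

3 lies in the 8-cycle (1 10 6 5 8 12 11 3).
Since the cycle has length 8, φ^79 acts on it the same as φ^7 (79 mod 8 = 7).
Stepping 7 places around the cycle: 3 → 1 → 10 → 6 → 5 → 8 → 12 → 11.

11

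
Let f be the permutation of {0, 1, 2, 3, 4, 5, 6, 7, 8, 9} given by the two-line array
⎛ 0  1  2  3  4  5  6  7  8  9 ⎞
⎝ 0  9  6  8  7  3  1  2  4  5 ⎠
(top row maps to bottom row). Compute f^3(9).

Tracing 9 → 5 → … returns to 9 after 9 steps, so 9 lies in a 9-cycle (1, 9, 5, 3, 8, 4, 7, 2, 6).
Stepping 3 places around the cycle: 9 → 5 → 3 → 8.

8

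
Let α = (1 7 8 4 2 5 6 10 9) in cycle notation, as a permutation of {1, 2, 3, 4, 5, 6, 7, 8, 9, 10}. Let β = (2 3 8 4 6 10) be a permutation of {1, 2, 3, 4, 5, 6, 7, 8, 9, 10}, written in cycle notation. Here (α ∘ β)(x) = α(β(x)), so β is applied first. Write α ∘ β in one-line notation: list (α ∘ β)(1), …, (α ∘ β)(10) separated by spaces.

7 3 4 10 6 9 8 2 1 5

For each element, apply β then α: 1 → 1 → 7; 2 → 3 → 3; 3 → 8 → 4; 4 → 6 → 10; 5 → 5 → 6; 6 → 10 → 9; 7 → 7 → 8; 8 → 4 → 2; 9 → 9 → 1; 10 → 2 → 5.
Collecting the images, α ∘ β = [7 3 4 10 6 9 8 2 1 5].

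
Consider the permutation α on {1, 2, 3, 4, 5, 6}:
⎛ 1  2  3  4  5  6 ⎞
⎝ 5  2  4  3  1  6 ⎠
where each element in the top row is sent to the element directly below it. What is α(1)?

The entry below 1 in the array is 5, so α(1) = 5.

5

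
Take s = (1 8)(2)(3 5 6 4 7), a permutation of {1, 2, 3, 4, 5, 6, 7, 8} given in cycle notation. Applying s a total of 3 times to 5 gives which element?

7

5 lies in the 5-cycle (3 5 6 4 7).
Stepping 3 places around the cycle: 5 → 6 → 4 → 7.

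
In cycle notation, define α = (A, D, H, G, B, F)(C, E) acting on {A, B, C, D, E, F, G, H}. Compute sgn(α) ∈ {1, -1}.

The cycle lengths are 6, 2.
A cycle of length ℓ contributes ℓ−1 transpositions, so α is a product of 5 + 1 = 6 transpositions — even.

1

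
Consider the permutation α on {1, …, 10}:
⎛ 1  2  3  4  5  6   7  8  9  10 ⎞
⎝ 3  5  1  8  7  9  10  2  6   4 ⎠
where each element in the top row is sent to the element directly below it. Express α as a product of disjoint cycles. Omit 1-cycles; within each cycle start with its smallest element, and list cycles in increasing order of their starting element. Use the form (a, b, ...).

From 1: 1 → 3 → 1, closing the cycle (1, 3).
Repeating from the next unused element and collecting all non-trivial cycles gives (1, 3)(2, 5, 7, 10, 4, 8)(6, 9).

(1, 3)(2, 5, 7, 10, 4, 8)(6, 9)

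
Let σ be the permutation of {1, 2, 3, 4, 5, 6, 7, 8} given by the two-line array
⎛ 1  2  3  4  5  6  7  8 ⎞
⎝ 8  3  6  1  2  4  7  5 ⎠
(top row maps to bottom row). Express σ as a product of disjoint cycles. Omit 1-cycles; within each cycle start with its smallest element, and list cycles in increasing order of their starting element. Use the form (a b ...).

(1 8 5 2 3 6 4)

Start at 1 and follow images: 1 → 8 → 5 → 2 → 3 → 6 → 4 → 1, giving the cycle (1 8 5 2 3 6 4).
Repeating from the next unused element and collecting all non-trivial cycles gives (1 8 5 2 3 6 4).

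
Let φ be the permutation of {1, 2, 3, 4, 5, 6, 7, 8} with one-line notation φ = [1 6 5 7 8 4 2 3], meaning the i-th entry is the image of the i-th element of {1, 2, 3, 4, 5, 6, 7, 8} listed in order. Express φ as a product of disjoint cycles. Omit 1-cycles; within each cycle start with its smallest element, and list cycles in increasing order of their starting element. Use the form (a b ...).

(2 6 4 7)(3 5 8)

Start at 2 and follow images: 2 → 6 → 4 → 7 → 2, giving the cycle (2 6 4 7).
Continuing from each remaining unvisited element yields (2 6 4 7)(3 5 8).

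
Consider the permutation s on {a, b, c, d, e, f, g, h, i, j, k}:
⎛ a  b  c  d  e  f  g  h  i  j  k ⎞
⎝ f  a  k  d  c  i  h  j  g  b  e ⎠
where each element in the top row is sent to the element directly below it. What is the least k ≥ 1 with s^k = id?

21

The disjoint-cycle form of s has cycle lengths 7, 3, 1.
The order of s is the least common multiple of its cycle lengths: lcm(7, 3) = 21.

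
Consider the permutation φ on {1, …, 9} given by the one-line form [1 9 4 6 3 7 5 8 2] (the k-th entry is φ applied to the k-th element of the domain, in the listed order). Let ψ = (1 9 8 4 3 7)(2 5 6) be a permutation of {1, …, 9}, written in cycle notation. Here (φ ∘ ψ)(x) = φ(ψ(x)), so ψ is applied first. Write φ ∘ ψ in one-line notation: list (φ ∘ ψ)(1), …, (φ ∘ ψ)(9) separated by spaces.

Chase each element through ψ then φ: 1 → 9 → 2; 2 → 5 → 3; 3 → 7 → 5; 4 → 3 → 4; 5 → 6 → 7; 6 → 2 → 9; 7 → 1 → 1; 8 → 4 → 6; 9 → 8 → 8.
So φ ∘ ψ in one-line form is 2 3 5 4 7 9 1 6 8.

2 3 5 4 7 9 1 6 8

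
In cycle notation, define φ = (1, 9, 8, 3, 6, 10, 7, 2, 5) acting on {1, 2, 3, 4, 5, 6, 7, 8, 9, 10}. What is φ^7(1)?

1 lies in the 9-cycle (1, 9, 8, 3, 6, 10, 7, 2, 5).
Advancing 7 steps from 1: 1 → 9 → 8 → 3 → 6 → 10 → 7 → 2.

2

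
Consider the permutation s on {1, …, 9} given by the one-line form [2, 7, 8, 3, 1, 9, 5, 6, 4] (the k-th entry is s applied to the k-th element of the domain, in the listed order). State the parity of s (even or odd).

In disjoint-cycle form the cycle lengths are 5, 4.
A cycle is odd iff its length is even; s has 1 even-length cycle, so sgn(s) = (−1)^1 and s is odd.

odd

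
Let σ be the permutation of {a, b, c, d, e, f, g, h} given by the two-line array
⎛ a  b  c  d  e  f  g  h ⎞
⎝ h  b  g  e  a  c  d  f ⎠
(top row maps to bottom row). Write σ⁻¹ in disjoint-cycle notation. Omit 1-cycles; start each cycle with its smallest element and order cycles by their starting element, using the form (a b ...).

(a e d g c f h)

The cycle decomposition of σ is (a h f c g d e).
The inverse reverses every cycle; in canonical form, σ⁻¹ = (a e d g c f h).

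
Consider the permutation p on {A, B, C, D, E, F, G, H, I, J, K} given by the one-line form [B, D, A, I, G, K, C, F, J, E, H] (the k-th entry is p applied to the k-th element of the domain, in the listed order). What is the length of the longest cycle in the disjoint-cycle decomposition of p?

Decomposing into disjoint cycles gives (A, B, D, I, J, E, G, C)(F, K, H); the longest has length 8.

8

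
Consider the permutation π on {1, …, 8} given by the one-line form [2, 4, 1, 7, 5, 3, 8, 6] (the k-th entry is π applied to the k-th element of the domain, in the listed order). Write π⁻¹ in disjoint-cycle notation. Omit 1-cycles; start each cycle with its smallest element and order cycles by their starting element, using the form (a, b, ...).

(1, 3, 6, 8, 7, 4, 2)

The cycle decomposition of π is (1, 2, 4, 7, 8, 6, 3).
Reversing each cycle (and rotating so the smallest element leads) gives π⁻¹ = (1, 3, 6, 8, 7, 4, 2).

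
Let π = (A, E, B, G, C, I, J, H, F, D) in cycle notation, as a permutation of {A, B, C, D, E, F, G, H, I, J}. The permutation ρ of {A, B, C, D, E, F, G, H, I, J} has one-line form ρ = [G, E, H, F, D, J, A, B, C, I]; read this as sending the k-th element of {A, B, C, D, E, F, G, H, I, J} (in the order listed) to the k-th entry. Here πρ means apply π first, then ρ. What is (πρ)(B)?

A

π(B) = G, then ρ(G) = A; composing gives (πρ)(B) = A.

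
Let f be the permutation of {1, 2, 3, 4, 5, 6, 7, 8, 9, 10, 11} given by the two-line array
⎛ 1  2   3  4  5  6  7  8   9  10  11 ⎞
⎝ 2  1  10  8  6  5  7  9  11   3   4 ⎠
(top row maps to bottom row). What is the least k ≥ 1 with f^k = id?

Decomposing into disjoint cycles gives cycle lengths 4, 2, 2, 2, 1.
The order of f is the least common multiple of its cycle lengths: lcm(4, 2, 2, 2) = 4.

4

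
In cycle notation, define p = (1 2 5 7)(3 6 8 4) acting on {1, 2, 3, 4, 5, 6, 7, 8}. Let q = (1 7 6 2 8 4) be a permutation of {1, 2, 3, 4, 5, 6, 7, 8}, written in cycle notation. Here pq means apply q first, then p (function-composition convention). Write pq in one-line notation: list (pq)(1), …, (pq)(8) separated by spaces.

(pq)(x) = p(q(x)). Computing each image: p(q(1)) = p(7) = 1, p(q(2)) = p(8) = 4, p(q(3)) = p(3) = 6, p(q(4)) = p(1) = 2, p(q(5)) = p(5) = 7, p(q(6)) = p(2) = 5, p(q(7)) = p(6) = 8, p(q(8)) = p(4) = 3.
Hence pq = [1 4 6 2 7 5 8 3].

1 4 6 2 7 5 8 3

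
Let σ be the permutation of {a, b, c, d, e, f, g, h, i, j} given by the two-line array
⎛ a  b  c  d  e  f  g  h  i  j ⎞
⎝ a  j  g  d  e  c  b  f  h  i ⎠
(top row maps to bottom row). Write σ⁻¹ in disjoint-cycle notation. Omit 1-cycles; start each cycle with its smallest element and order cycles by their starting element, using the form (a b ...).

(b g c f h i j)

The cycle decomposition of σ is (b j i h f c g).
Reversing each cycle (and rotating so the smallest element leads) gives σ⁻¹ = (b g c f h i j).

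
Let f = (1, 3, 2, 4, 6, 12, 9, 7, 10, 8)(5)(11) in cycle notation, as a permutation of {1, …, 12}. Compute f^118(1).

10

1 lies in the 10-cycle (1, 3, 2, 4, 6, 12, 9, 7, 10, 8).
On a 10-cycle, f^10 is the identity, so f^118 = f^8 there (118 ≡ 8 mod 10).
Advancing 8 steps from 1: 1 → 3 → 2 → 4 → 6 → 12 → 9 → 7 → 10.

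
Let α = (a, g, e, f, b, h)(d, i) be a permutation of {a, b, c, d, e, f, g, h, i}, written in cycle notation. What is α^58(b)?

e

b lies in the 6-cycle (a, g, e, f, b, h).
Since the cycle has length 6, α^58 acts on it the same as α^4 (58 mod 6 = 4).
Advancing 4 steps from b: b → h → a → g → e.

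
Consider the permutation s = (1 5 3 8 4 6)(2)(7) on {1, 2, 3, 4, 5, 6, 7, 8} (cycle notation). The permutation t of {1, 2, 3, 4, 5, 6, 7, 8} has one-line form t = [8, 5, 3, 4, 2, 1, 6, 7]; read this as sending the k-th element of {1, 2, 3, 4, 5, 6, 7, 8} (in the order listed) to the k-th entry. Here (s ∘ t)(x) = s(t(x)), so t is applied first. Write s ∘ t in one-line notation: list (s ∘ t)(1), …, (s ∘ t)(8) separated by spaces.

For each element, apply t then s: 1 → 8 → 4; 2 → 5 → 3; 3 → 3 → 8; 4 → 4 → 6; 5 → 2 → 2; 6 → 1 → 5; 7 → 6 → 1; 8 → 7 → 7.
So s ∘ t in one-line form is 4 3 8 6 2 5 1 7.

4 3 8 6 2 5 1 7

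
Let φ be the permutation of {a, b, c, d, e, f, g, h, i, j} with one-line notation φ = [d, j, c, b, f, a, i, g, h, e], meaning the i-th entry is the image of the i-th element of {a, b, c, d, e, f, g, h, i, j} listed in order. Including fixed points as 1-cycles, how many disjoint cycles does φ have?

3

The cycle decomposition is (a, d, b, j, e, f)(c)(g, i, h), which has 3 cycles (counting 1-cycles).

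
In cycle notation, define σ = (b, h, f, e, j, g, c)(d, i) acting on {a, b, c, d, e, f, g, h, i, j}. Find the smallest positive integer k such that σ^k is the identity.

14

The cycle type of σ is (7, 2, 1).
Since disjoint cycles commute, ord(σ) = lcm(7, 2) = 14.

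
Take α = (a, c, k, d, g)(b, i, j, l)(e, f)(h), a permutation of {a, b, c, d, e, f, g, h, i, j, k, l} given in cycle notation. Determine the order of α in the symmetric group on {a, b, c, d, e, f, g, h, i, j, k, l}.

The cycle type of α is (5, 4, 2, 1).
Since disjoint cycles commute, ord(α) = lcm(5, 4, 2) = 20.

20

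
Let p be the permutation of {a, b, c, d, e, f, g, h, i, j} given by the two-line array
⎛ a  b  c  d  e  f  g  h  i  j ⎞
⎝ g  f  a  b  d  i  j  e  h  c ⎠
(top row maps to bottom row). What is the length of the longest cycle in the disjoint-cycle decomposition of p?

6

Decomposing into disjoint cycles gives (a, g, j, c)(b, f, i, h, e, d); the longest has length 6.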